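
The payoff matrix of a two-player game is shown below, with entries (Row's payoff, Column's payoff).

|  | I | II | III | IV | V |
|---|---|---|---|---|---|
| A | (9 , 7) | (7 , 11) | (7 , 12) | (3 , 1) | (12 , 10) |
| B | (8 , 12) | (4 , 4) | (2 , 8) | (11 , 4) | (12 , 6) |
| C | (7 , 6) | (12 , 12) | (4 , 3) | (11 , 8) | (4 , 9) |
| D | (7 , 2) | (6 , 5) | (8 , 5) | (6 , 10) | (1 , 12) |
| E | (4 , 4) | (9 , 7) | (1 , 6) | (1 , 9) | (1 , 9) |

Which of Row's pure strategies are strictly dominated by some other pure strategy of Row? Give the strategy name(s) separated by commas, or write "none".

E

Nothing dominates A: B at I (9>8); C at I (9>7); D at I (9>7); E at I (9>4).
Nothing dominates B: A at IV (11>3); C at I (8>7); D at I (8>7); E at I (8>4).
C: no other strategy beats it everywhere (A at II (12>7); B at II (12>4); D at I (7=7); E at I (7>4)).
Nothing dominates D: A at III (8>7); B at II (6>4); C at I (7=7); E at I (7>4).
E: dominated, since C does at least as well everywhere (I: 7>4, II: 12>9, III: 4>1, IV: 11>1, V: 4>1).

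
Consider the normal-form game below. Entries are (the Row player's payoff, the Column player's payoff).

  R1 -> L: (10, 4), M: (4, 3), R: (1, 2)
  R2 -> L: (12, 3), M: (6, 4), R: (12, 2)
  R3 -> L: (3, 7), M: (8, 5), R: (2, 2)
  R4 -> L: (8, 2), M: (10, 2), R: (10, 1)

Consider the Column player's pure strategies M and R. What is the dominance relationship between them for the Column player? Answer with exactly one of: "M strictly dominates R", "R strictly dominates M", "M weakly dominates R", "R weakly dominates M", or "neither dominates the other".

M strictly dominates R

M's payoffs vs R's, by the Row player's action — R1: 3>2, R2: 4>2, R3: 5>2, R4: 2>1.
M gives a strictly higher payoff against each opponent action, so M strictly dominates R.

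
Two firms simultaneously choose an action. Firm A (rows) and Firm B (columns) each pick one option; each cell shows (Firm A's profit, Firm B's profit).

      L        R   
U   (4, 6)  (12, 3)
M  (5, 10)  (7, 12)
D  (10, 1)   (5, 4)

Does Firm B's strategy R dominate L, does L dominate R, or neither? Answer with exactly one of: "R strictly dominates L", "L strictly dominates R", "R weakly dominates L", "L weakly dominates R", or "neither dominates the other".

R's payoffs vs L's, by Firm A's action — U: 3<6, M: 12>10, D: 4>1.
R does better at M, D but worse at U; neither strategy dominates the other.

neither dominates the other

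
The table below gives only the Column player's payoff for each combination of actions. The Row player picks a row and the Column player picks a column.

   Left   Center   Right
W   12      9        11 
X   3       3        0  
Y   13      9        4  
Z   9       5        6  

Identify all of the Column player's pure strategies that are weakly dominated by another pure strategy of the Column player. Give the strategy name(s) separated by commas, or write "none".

Left is not dominated — it holds its own against Center at W (12>9); Right at W (12>11).
Center: dominated, since Left does at least as well everywhere (W: 12>9, X: 3=3, Y: 13>9, Z: 9>5).
Right is weakly dominated by Left (W: 12>11, X: 3>0, Y: 13>4, Z: 9>6).

Center, Right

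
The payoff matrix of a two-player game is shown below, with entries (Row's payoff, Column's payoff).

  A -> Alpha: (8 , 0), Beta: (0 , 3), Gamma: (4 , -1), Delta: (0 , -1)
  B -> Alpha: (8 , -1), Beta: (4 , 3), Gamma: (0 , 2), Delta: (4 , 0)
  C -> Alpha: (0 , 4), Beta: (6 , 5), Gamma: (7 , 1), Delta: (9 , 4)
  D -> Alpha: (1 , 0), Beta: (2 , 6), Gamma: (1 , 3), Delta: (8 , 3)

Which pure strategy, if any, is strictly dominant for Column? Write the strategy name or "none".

Beta vs Alpha: A: 3>0, B: 3>-1, C: 5>4, D: 6>0.
Beta vs Gamma: A: 3>-1, B: 3>2, C: 5>1, D: 6>3.
Beta vs Delta: A: 3>-1, B: 3>0, C: 5>4, D: 6>3.
Beta strictly beats every other strategy against every opponent action, so it is strictly dominant.

Beta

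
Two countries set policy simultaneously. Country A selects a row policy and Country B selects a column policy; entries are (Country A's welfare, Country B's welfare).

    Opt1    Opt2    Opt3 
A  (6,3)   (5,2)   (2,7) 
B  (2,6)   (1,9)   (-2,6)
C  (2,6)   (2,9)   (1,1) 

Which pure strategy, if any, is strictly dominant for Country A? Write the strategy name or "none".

A

A vs B: Opt1: 6>2, Opt2: 5>1, Opt3: 2>-2.
A vs C: Opt1: 6>2, Opt2: 5>2, Opt3: 2>1.
A strictly beats every other strategy against every opponent action, so it is strictly dominant.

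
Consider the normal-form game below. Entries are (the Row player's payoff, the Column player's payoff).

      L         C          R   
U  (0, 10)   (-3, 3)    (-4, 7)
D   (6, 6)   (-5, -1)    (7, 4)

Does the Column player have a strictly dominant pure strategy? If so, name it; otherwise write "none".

L

L vs C: U: 10>3, D: 6>-1.
L vs R: U: 10>7, D: 6>4.
L strictly beats every other strategy against every opponent action, so it is strictly dominant.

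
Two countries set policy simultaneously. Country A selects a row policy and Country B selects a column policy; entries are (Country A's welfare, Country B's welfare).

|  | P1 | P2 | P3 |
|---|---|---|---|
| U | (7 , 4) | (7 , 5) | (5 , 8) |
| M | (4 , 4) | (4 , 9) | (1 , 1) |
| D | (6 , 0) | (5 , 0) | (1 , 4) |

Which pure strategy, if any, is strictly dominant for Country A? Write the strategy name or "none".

U

U vs M: P1: 7>4, P2: 7>4, P3: 5>1.
U vs D: P1: 7>6, P2: 7>5, P3: 5>1.
U strictly beats every other strategy against every opponent action, so it is strictly dominant.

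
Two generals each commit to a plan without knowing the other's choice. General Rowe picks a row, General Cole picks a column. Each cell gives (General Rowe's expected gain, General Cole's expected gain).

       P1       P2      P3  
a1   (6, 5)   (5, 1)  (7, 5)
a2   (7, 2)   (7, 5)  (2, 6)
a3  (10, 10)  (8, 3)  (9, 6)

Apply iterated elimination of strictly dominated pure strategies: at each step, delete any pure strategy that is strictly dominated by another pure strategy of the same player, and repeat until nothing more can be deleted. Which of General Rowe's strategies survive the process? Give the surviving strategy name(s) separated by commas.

a3

General Rowe's strategy a1 is strictly dominated by a3 (P1: 10>6, P2: 8>5, P3: 9>7) and is removed.
Row a2 is eliminated: a3 beats it against every remaining column (P1: 10>7, P2: 8>7, P3: 9>2).
For General Cole, P1 strictly dominates P2 on the remaining rows (a3: 10>3); eliminate P2.
General Cole's strategy P3 is strictly dominated by P1 (a3: 10>6) and is removed.
Among the remaining strategies, none is strictly dominated by another pure strategy of the same player, so the elimination stops.
Surviving strategies — General Rowe: {a3}; General Cole: {P1}.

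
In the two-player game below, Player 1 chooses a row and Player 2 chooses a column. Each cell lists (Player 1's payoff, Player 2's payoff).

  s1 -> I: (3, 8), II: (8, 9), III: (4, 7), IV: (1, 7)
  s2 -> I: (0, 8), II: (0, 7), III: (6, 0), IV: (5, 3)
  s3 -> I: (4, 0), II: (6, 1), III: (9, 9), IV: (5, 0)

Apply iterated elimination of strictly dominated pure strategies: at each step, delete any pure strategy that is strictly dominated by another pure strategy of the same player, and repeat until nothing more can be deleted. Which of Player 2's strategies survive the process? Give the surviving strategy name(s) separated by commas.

For Player 2, II strictly dominates IV on the remaining rows (s1: 9>7, s2: 7>3, s3: 1>0); eliminate IV.
Player 1's strategy s2 is strictly dominated by s3 (I: 4>0, II: 6>0, III: 9>6) and is removed.
Player 2's strategy I is strictly dominated by II (s1: 9>8, s3: 1>0) and is removed.
Among the remaining strategies, none is strictly dominated by another pure strategy of the same player, so the elimination stops.
Surviving strategies — Player 1: {s1, s3}; Player 2: {II, III}.

II, III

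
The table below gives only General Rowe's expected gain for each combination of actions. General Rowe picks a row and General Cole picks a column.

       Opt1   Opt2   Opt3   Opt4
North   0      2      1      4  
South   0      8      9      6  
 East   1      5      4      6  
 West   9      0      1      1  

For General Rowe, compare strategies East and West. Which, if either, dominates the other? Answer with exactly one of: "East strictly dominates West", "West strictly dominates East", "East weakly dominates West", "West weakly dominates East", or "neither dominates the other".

Compare East to West across each choice by General Cole: Opt1: 1<9, Opt2: 5>0, Opt3: 4>1, Opt4: 6>1.
East does better at Opt2, Opt3, Opt4 but worse at Opt1; neither strategy dominates the other.

neither dominates the other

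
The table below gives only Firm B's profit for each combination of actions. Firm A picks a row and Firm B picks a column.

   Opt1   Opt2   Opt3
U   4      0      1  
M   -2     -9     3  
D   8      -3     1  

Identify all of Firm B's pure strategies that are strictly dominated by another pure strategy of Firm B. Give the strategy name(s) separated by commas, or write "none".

Opt1 is not dominated — it holds its own against Opt2 at U (4>0); Opt3 at U (4>1).
Opt2 is strictly dominated by Opt1 (U: 4>0, M: -2>-9, D: 8>-3).
Opt3 is not dominated — it holds its own against Opt1 at M (3>-2); Opt2 at U (1>0).

Opt2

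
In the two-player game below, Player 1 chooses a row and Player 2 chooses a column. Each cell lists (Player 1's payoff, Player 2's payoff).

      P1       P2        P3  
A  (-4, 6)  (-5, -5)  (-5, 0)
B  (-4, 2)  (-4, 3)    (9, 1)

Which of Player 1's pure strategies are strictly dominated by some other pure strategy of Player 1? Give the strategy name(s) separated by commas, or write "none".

none

A: no other strategy beats it everywhere (B at P1 (-4=-4)).
B: no other strategy beats it everywhere (A at P1 (-4=-4)).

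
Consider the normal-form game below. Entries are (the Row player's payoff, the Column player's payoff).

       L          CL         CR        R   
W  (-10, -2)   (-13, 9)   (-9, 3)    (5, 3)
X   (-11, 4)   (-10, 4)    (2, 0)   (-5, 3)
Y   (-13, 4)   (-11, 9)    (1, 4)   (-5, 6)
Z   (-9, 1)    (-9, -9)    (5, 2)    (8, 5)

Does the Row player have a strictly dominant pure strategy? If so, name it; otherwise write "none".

Z

Z vs W: L: -9>-10, CL: -9>-13, CR: 5>-9, R: 8>5.
Z vs X: L: -9>-11, CL: -9>-10, CR: 5>2, R: 8>-5.
Z vs Y: L: -9>-13, CL: -9>-11, CR: 5>1, R: 8>-5.
Z strictly beats every other strategy against every opponent action, so it is strictly dominant.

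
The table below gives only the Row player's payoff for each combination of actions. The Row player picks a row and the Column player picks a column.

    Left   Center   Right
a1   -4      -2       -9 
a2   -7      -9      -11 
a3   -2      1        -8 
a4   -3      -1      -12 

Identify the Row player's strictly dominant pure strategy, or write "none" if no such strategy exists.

a3 vs a1: Left: -2>-4, Center: 1>-2, Right: -8>-9.
a3 vs a2: Left: -2>-7, Center: 1>-9, Right: -8>-11.
a3 vs a4: Left: -2>-3, Center: 1>-1, Right: -8>-12.
a3 strictly beats every other strategy against every opponent action, so it is strictly dominant.

a3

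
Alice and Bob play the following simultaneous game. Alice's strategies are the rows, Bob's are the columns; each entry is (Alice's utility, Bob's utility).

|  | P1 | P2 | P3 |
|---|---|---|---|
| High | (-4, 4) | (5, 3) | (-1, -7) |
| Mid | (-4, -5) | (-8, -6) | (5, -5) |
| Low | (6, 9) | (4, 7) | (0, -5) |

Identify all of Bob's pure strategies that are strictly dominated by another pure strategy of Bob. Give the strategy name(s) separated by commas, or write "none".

P1: no other strategy beats it everywhere (P2 at High (4>3); P3 at High (4>-7)).
P2 is strictly dominated by P1 (High: 4>3, Mid: -5>-6, Low: 9>7).
P3 is not dominated — it holds its own against P1 at Mid (-5=-5); P2 at Mid (-5>-6).

P2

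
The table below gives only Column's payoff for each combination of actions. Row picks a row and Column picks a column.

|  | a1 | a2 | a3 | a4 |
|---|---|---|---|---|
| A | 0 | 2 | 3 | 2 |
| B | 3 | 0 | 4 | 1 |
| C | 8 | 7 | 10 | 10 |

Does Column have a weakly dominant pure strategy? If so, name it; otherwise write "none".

a3 vs a1: A: 3>0, B: 4>3, C: 10>8.
a3 vs a2: A: 3>2, B: 4>0, C: 10>7.
a3 vs a4: A: 3>2, B: 4>1, C: 10=10.
a3 is at least as good as every other strategy against every opponent action, so it is weakly dominant.

a3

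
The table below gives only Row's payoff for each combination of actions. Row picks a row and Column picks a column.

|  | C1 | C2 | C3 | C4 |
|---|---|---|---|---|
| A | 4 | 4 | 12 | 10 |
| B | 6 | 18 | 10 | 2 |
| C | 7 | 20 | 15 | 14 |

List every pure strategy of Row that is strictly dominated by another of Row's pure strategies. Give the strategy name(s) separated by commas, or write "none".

A, B

A: dominated, since C does at least as well everywhere (C1: 7>4, C2: 20>4, C3: 15>12, C4: 14>10).
B: dominated, since C does at least as well everywhere (C1: 7>6, C2: 20>18, C3: 15>10, C4: 14>2).
C is not dominated — it holds its own against A at C1 (7>4); B at C1 (7>6).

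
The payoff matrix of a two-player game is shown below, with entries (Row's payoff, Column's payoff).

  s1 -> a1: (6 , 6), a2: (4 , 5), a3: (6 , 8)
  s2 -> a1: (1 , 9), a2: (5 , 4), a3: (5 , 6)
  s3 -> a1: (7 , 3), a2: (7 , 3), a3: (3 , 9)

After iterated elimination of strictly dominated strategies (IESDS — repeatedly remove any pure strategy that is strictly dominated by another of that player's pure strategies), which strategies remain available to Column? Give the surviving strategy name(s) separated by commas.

Column's strategy a2 is strictly dominated by a3 (s1: 8>5, s2: 6>4, s3: 9>3) and is removed.
For Row, s1 strictly dominates s2 on the remaining columns (a1: 6>1, a3: 6>5); eliminate s2.
Column's strategy a1 is strictly dominated by a3 (s1: 8>6, s3: 9>3) and is removed.
For Row, s1 strictly dominates s3 on the remaining columns (a3: 6>3); eliminate s3.
Among the remaining strategies, none is strictly dominated by another pure strategy of the same player, so the elimination stops.
Surviving strategies — Row: {s1}; Column: {a3}.

a3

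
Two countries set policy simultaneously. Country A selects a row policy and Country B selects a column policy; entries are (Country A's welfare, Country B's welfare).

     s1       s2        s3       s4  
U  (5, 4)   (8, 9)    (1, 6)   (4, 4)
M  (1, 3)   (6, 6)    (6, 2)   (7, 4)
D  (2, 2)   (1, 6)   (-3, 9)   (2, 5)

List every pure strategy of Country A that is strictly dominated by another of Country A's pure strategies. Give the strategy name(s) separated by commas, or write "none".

D

U is not dominated — it holds its own against M at s1 (5>1); D at s1 (5>2).
M: no other strategy beats it everywhere (U at s3 (6>1); D at s2 (6>1)).
U strictly dominates D — s1: 5>2, s2: 8>1, s3: 1>-3, s4: 4>2.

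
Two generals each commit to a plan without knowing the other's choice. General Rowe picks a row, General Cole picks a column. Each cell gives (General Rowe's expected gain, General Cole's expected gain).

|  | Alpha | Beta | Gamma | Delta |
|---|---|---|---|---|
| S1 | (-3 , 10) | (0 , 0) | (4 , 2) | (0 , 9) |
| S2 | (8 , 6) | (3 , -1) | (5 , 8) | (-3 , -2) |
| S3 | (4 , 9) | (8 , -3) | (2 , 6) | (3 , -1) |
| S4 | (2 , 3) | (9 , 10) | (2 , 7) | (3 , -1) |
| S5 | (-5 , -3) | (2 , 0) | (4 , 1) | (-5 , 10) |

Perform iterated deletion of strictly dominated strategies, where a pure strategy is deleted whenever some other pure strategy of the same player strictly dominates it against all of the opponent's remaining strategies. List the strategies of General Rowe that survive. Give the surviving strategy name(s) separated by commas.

General Rowe's strategy S5 is strictly dominated by S2 (Alpha: 8>-5, Beta: 3>2, Gamma: 5>4, Delta: -3>-5) and is removed.
Column Delta is eliminated: Alpha beats it against every remaining row (S1: 10>9, S2: 6>-2, S3: 9>-1, S4: 3>-1).
General Rowe's strategy S1 is strictly dominated by S2 (Alpha: 8>-3, Beta: 3>0, Gamma: 5>4) and is removed.
Among the remaining strategies, none is strictly dominated by another pure strategy of the same player, so the elimination stops.
Surviving strategies — General Rowe: {S2, S3, S4}; General Cole: {Alpha, Beta, Gamma}.

S2, S3, S4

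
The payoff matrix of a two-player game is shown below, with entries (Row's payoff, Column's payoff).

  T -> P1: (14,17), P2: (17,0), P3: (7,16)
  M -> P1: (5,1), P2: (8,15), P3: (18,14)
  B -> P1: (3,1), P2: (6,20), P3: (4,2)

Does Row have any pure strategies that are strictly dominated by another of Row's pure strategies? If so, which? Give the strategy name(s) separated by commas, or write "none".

T is not dominated — it holds its own against M at P1 (14>5); B at P1 (14>3).
M is not dominated — it holds its own against T at P3 (18>7); B at P1 (5>3).
T strictly dominates B — P1: 14>3, P2: 17>6, P3: 7>4.

B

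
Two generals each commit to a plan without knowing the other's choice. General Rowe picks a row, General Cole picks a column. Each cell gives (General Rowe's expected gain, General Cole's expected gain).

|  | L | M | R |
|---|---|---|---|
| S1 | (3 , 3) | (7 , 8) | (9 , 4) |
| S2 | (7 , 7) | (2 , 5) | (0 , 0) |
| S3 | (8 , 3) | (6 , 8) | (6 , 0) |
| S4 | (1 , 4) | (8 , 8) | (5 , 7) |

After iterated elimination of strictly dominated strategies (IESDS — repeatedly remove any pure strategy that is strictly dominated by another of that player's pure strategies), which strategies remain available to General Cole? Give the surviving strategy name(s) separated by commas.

M

For General Rowe, S3 strictly dominates S2 on the remaining columns (L: 8>7, M: 6>2, R: 6>0); eliminate S2.
General Cole's strategy L is strictly dominated by M (S1: 8>3, S3: 8>3, S4: 8>4) and is removed.
Row S3 is eliminated: S1 beats it against every remaining column (M: 7>6, R: 9>6).
General Cole's strategy R is strictly dominated by M (S1: 8>4, S4: 8>7) and is removed.
For General Rowe, S4 strictly dominates S1 on the remaining columns (M: 8>7); eliminate S1.
Among the remaining strategies, none is strictly dominated by another pure strategy of the same player, so the elimination stops.
Surviving strategies — General Rowe: {S4}; General Cole: {M}.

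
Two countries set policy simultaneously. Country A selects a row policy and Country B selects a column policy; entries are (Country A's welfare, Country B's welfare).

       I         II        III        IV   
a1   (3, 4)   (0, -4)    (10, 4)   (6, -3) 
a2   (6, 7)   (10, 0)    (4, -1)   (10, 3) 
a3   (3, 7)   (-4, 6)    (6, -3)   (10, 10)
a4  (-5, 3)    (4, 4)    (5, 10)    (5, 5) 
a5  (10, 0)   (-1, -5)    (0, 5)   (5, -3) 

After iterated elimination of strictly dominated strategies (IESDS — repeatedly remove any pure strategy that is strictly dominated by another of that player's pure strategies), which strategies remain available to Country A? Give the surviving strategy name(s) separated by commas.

a1, a2, a3, a5

Column II is eliminated: IV beats it against every remaining row (a1: -3>-4, a2: 3>0, a3: 10>6, a4: 5>4, a5: -3>-5).
Row a4 is eliminated: a1 beats it against every remaining column (I: 3>-5, III: 10>5, IV: 6>5).
Among the remaining strategies, none is strictly dominated by another pure strategy of the same player, so the elimination stops.
Surviving strategies — Country A: {a1, a2, a3, a5}; Country B: {I, III, IV}.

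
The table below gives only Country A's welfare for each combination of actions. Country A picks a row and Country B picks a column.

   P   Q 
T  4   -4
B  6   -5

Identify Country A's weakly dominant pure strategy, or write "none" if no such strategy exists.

none

T fails to dominate B at P (4<6).
B fails to dominate T at Q (-5<-4).
No single strategy dominates all the others.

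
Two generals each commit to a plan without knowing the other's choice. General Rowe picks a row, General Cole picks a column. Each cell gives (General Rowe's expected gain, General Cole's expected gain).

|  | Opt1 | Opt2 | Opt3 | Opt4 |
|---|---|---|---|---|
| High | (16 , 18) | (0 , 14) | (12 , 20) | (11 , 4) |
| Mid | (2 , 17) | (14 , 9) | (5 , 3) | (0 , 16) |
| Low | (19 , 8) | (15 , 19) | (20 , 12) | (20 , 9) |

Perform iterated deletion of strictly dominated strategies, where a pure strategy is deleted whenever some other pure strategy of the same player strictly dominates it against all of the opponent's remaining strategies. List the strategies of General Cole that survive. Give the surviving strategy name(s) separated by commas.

General Rowe's strategy High is strictly dominated by Low (Opt1: 19>16, Opt2: 15>0, Opt3: 20>12, Opt4: 20>11) and is removed.
Row Mid is eliminated: Low beats it against every remaining column (Opt1: 19>2, Opt2: 15>14, Opt3: 20>5, Opt4: 20>0).
For General Cole, Opt2 strictly dominates Opt1 on the remaining rows (Low: 19>8); eliminate Opt1.
For General Cole, Opt2 strictly dominates Opt3 on the remaining rows (Low: 19>12); eliminate Opt3.
For General Cole, Opt2 strictly dominates Opt4 on the remaining rows (Low: 19>9); eliminate Opt4.
Among the remaining strategies, none is strictly dominated by another pure strategy of the same player, so the elimination stops.
Surviving strategies — General Rowe: {Low}; General Cole: {Opt2}.

Opt2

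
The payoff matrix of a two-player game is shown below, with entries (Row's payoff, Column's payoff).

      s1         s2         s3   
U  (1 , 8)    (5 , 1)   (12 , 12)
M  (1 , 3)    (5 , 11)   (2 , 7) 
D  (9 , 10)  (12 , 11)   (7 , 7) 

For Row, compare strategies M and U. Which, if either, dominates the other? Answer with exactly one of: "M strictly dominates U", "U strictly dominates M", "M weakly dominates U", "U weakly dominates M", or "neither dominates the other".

U weakly dominates M

Compare M to U across each choice by Column: s1: 1=1, s2: 5=5, s3: 2<12.
U is at least as good everywhere and strictly better somewhere (tied at s1, s2), so U weakly dominates M.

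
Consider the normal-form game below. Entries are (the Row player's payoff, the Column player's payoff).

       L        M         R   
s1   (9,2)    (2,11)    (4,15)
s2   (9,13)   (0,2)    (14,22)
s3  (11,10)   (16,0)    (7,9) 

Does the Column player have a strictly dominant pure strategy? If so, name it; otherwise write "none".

L fails to dominate M at s1 (2<11).
M fails to dominate L at s2 (2<13).
R fails to dominate L at s3 (9<10).
No single strategy dominates all the others.

none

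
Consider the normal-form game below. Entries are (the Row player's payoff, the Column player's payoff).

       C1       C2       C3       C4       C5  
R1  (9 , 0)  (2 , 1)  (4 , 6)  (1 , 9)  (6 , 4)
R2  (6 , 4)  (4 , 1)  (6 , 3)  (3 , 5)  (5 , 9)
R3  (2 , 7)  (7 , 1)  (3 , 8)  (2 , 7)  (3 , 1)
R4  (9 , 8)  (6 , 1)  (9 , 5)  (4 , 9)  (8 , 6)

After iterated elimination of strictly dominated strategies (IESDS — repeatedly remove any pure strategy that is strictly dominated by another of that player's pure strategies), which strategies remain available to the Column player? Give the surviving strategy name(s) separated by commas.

C4

For the Row player, R4 strictly dominates R2 on the remaining columns (C1: 9>6, C2: 6>4, C3: 9>6, C4: 4>3, C5: 8>5); eliminate R2.
The Column player's strategy C2 is strictly dominated by C3 (R1: 6>1, R3: 8>1, R4: 5>1) and is removed.
The Row player's strategy R3 is strictly dominated by R4 (C1: 9>2, C3: 9>3, C4: 4>2, C5: 8>3) and is removed.
The Column player's strategy C1 is strictly dominated by C4 (R1: 9>0, R4: 9>8) and is removed.
For the Row player, R4 strictly dominates R1 on the remaining columns (C3: 9>4, C4: 4>1, C5: 8>6); eliminate R1.
Column C3 is eliminated: C4 beats it against every remaining row (R4: 9>5).
For the Column player, C4 strictly dominates C5 on the remaining rows (R4: 9>6); eliminate C5.
Among the remaining strategies, none is strictly dominated by another pure strategy of the same player, so the elimination stops.
Surviving strategies — the Row player: {R4}; the Column player: {C4}.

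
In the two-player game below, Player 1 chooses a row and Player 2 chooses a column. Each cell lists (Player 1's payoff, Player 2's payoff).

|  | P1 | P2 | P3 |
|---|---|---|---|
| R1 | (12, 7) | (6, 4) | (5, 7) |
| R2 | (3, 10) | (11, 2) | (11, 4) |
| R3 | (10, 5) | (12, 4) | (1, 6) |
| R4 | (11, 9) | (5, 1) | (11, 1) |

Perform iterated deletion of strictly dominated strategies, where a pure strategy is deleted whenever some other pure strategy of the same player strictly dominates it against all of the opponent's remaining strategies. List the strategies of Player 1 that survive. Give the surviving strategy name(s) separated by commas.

For Player 2, P1 strictly dominates P2 on the remaining rows (R1: 7>4, R2: 10>2, R3: 5>4, R4: 9>1); eliminate P2.
Player 1's strategy R3 is strictly dominated by R1 (P1: 12>10, P3: 5>1) and is removed.
Among the remaining strategies, none is strictly dominated by another pure strategy of the same player, so the elimination stops.
Surviving strategies — Player 1: {R1, R2, R4}; Player 2: {P1, P3}.

R1, R2, R4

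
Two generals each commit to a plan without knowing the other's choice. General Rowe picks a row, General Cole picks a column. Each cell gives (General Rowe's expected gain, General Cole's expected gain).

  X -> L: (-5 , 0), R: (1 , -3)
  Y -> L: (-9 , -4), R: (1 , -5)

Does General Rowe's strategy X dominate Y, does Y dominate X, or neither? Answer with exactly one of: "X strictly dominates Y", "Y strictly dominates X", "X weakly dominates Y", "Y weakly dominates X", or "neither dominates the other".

X weakly dominates Y

X's payoffs vs Y's, by General Cole's action — L: -5>-9, R: 1=1.
X is at least as good everywhere and strictly better somewhere (tied only at R), so X weakly but not strictly dominates Y.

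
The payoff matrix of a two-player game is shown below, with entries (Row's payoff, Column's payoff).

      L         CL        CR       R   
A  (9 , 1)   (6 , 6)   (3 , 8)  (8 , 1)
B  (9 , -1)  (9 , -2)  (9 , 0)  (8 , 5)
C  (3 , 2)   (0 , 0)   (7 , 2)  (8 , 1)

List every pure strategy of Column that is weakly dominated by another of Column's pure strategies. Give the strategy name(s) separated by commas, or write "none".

L, CL

L is weakly dominated by CR (A: 8>1, B: 0>-1, C: 2=2).
CL is weakly dominated by CR (A: 8>6, B: 0>-2, C: 2>0).
CR is not dominated — it holds its own against L at A (8>1); CL at A (8>6); R at A (8>1).
R: no other strategy beats it everywhere (L at B (5>-1); CL at B (5>-2); CR at B (5>0)).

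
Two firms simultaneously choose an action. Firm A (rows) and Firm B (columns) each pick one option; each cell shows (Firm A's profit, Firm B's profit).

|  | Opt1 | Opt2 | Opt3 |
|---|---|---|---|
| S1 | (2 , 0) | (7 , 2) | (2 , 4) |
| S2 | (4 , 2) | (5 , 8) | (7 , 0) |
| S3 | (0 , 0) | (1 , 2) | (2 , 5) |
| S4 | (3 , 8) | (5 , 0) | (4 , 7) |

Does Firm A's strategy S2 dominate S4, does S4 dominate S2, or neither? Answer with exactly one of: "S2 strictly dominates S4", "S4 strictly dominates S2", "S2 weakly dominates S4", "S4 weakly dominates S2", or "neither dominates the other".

S2 weakly dominates S4

S2's payoffs vs S4's, by Firm B's action — Opt1: 4>3, Opt2: 5=5, Opt3: 7>4.
S2 is at least as good everywhere and strictly better somewhere (tied only at Opt2), so S2 weakly but not strictly dominates S4.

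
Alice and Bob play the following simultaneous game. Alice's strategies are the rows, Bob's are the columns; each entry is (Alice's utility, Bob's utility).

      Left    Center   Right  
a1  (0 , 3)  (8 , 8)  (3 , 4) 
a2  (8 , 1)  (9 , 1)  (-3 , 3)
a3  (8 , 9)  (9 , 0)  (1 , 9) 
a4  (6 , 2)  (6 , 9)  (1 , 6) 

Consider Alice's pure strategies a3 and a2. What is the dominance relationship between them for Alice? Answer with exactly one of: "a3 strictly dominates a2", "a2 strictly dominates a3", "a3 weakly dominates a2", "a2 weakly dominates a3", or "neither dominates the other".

a3's payoffs vs a2's, by Bob's action — Left: 8=8, Center: 9=9, Right: 1>-3.
a3 is at least as good everywhere and strictly better somewhere (tied only at Left, Center), so a3 weakly but not strictly dominates a2.

a3 weakly dominates a2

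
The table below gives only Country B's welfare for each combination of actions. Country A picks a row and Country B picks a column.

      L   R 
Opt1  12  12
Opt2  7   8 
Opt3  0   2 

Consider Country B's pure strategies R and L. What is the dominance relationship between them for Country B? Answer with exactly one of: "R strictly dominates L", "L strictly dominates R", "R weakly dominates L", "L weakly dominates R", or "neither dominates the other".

R's payoffs vs L's, by Country A's action — Opt1: 12=12, Opt2: 8>7, Opt3: 2>0.
R is at least as good everywhere and strictly better somewhere (tied only at Opt1), so R weakly but not strictly dominates L.

R weakly dominates L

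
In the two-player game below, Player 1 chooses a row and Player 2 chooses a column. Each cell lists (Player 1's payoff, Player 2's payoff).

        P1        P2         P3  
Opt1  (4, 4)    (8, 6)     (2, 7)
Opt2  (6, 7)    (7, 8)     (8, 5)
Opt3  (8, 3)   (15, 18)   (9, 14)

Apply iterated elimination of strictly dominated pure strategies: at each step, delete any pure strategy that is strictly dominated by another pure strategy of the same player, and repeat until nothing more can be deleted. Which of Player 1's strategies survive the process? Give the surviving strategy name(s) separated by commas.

For Player 1, Opt3 strictly dominates Opt1 on the remaining columns (P1: 8>4, P2: 15>8, P3: 9>2); eliminate Opt1.
For Player 1, Opt3 strictly dominates Opt2 on the remaining columns (P1: 8>6, P2: 15>7, P3: 9>8); eliminate Opt2.
Column P1 is eliminated: P2 beats it against every remaining row (Opt3: 18>3).
Player 2's strategy P3 is strictly dominated by P2 (Opt3: 18>14) and is removed.
Among the remaining strategies, none is strictly dominated by another pure strategy of the same player, so the elimination stops.
Surviving strategies — Player 1: {Opt3}; Player 2: {P2}.

Opt3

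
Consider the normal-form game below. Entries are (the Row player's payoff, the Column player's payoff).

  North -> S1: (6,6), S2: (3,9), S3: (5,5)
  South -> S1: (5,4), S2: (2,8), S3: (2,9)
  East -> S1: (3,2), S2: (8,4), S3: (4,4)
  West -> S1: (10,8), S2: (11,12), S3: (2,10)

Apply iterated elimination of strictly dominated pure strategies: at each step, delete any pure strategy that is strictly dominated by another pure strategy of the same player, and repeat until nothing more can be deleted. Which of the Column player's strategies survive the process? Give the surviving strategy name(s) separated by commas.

The Row player's strategy South is strictly dominated by North (S1: 6>5, S2: 3>2, S3: 5>2) and is removed.
Column S1 is eliminated: S2 beats it against every remaining row (North: 9>6, East: 4>2, West: 12>8).
Among the remaining strategies, none is strictly dominated by another pure strategy of the same player, so the elimination stops.
Surviving strategies — the Row player: {North, East, West}; the Column player: {S2, S3}.

S2, S3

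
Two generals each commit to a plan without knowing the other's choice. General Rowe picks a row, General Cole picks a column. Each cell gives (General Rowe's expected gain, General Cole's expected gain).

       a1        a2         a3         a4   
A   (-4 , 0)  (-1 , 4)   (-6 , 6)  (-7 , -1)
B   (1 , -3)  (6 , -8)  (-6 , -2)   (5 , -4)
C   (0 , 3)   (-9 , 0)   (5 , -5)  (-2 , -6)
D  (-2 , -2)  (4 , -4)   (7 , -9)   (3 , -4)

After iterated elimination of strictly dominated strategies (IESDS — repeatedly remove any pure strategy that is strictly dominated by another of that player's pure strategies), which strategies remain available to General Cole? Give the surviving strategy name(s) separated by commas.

For General Rowe, D strictly dominates A on the remaining columns (a1: -2>-4, a2: 4>-1, a3: 7>-6, a4: 3>-7); eliminate A.
For General Cole, a1 strictly dominates a2 on the remaining rows (B: -3>-8, C: 3>0, D: -2>-4); eliminate a2.
Column a4 is eliminated: a1 beats it against every remaining row (B: -3>-4, C: 3>-6, D: -2>-4).
Among the remaining strategies, none is strictly dominated by another pure strategy of the same player, so the elimination stops.
Surviving strategies — General Rowe: {B, C, D}; General Cole: {a1, a3}.

a1, a3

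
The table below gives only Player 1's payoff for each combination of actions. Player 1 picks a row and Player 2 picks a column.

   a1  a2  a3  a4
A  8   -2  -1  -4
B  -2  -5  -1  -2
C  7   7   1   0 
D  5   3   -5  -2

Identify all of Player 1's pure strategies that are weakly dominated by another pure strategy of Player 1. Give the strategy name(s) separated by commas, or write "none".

A: no other strategy beats it everywhere (B at a1 (8>-2); C at a1 (8>7); D at a1 (8>5)).
B is weakly dominated by C (a1: 7>-2, a2: 7>-5, a3: 1>-1, a4: 0>-2).
C: no other strategy beats it everywhere (A at a2 (7>-2); B at a1 (7>-2); D at a1 (7>5)).
D is weakly dominated by C (a1: 7>5, a2: 7>3, a3: 1>-5, a4: 0>-2).

B, D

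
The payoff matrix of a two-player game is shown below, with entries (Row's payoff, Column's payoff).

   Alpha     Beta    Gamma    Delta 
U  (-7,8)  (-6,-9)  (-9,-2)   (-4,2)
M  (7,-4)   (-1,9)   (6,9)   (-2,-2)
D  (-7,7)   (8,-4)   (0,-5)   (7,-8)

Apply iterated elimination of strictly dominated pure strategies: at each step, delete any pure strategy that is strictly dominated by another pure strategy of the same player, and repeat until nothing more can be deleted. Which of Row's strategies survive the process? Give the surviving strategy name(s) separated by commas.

M, D

Row's strategy U is strictly dominated by M (Alpha: 7>-7, Beta: -1>-6, Gamma: 6>-9, Delta: -2>-4) and is removed.
Column Delta is eliminated: Beta beats it against every remaining row (M: 9>-2, D: -4>-8).
Among the remaining strategies, none is strictly dominated by another pure strategy of the same player, so the elimination stops.
Surviving strategies — Row: {M, D}; Column: {Alpha, Beta, Gamma}.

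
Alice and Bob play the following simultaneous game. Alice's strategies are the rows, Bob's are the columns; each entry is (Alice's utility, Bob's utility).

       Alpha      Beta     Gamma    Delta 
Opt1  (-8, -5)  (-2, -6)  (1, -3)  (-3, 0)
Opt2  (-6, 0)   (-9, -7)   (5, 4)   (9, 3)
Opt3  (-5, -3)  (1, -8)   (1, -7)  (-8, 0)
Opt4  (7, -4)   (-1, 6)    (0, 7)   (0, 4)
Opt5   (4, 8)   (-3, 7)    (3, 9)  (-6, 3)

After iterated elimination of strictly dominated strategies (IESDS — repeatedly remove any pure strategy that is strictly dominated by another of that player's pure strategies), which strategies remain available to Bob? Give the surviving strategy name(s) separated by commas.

Bob's strategy Beta is strictly dominated by Gamma (Opt1: -3>-6, Opt2: 4>-7, Opt3: -7>-8, Opt4: 7>6, Opt5: 9>7) and is removed.
Row Opt1 is eliminated: Opt2 beats it against every remaining column (Alpha: -6>-8, Gamma: 5>1, Delta: 9>-3).
For Alice, Opt5 strictly dominates Opt3 on the remaining columns (Alpha: 4>-5, Gamma: 3>1, Delta: -6>-8); eliminate Opt3.
Bob's strategy Alpha is strictly dominated by Gamma (Opt2: 4>0, Opt4: 7>-4, Opt5: 9>8) and is removed.
For Alice, Opt2 strictly dominates Opt4 on the remaining columns (Gamma: 5>0, Delta: 9>0); eliminate Opt4.
For Alice, Opt2 strictly dominates Opt5 on the remaining columns (Gamma: 5>3, Delta: 9>-6); eliminate Opt5.
Bob's strategy Delta is strictly dominated by Gamma (Opt2: 4>3) and is removed.
Among the remaining strategies, none is strictly dominated by another pure strategy of the same player, so the elimination stops.
Surviving strategies — Alice: {Opt2}; Bob: {Gamma}.

Gamma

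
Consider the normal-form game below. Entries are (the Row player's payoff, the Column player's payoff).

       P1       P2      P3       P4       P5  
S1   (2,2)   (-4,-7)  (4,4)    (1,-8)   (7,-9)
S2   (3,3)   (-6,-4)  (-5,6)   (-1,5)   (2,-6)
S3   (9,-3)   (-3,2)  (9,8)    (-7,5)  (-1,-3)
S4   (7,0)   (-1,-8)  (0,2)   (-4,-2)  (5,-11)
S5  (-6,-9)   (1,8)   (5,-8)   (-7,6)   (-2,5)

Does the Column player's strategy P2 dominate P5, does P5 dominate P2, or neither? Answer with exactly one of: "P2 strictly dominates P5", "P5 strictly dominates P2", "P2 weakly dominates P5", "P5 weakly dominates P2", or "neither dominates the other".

P2 strictly dominates P5

Compare P2 to P5 across every action of the Row player: S1: -7>-9, S2: -4>-6, S3: 2>-3, S4: -8>-11, S5: 8>5.
Every comparison favours P2, so P2 strictly dominates P5.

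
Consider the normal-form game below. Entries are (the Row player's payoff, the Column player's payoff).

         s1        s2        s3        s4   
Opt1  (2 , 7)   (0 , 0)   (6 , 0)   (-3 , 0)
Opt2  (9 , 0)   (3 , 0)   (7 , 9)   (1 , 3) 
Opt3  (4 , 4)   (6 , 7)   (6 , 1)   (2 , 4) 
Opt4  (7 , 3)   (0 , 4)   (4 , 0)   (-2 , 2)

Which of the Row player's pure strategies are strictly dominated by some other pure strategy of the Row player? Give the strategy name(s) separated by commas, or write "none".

Opt1 is strictly dominated by Opt2 (s1: 9>2, s2: 3>0, s3: 7>6, s4: 1>-3).
Opt2 is not dominated — it holds its own against Opt1 at s1 (9>2); Opt3 at s1 (9>4); Opt4 at s1 (9>7).
Nothing dominates Opt3: Opt1 at s1 (4>2); Opt2 at s2 (6>3); Opt4 at s2 (6>0).
Opt2 strictly dominates Opt4 — s1: 9>7, s2: 3>0, s3: 7>4, s4: 1>-2.

Opt1, Opt4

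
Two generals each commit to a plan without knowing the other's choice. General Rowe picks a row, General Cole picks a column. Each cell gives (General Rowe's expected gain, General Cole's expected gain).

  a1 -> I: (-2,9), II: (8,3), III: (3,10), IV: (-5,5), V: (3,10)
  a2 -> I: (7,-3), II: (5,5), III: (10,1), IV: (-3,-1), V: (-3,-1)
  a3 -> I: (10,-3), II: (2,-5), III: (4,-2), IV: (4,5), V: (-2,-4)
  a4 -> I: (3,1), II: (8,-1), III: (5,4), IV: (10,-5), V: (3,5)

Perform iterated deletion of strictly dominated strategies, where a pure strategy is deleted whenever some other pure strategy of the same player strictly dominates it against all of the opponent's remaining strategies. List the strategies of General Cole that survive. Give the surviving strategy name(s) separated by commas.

II, III, V

Column I is eliminated: III beats it against every remaining row (a1: 10>9, a2: 1>-3, a3: -2>-3, a4: 4>1).
For General Rowe, a4 strictly dominates a3 on the remaining columns (II: 8>2, III: 5>4, IV: 10>4, V: 3>-2); eliminate a3.
General Cole's strategy IV is strictly dominated by III (a1: 10>5, a2: 1>-1, a4: 4>-5) and is removed.
Among the remaining strategies, none is strictly dominated by another pure strategy of the same player, so the elimination stops.
Surviving strategies — General Rowe: {a1, a2, a4}; General Cole: {II, III, V}.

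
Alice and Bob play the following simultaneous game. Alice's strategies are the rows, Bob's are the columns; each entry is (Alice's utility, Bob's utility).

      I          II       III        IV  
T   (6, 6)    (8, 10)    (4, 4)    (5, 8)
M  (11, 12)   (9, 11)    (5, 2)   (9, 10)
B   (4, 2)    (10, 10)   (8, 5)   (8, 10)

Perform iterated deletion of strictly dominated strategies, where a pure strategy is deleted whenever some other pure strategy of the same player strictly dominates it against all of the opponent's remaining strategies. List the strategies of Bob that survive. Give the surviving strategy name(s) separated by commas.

Alice's strategy T is strictly dominated by M (I: 11>6, II: 9>8, III: 5>4, IV: 9>5) and is removed.
Bob's strategy III is strictly dominated by II (M: 11>2, B: 10>5) and is removed.
Among the remaining strategies, none is strictly dominated by another pure strategy of the same player, so the elimination stops.
Surviving strategies — Alice: {M, B}; Bob: {I, II, IV}.

I, II, IV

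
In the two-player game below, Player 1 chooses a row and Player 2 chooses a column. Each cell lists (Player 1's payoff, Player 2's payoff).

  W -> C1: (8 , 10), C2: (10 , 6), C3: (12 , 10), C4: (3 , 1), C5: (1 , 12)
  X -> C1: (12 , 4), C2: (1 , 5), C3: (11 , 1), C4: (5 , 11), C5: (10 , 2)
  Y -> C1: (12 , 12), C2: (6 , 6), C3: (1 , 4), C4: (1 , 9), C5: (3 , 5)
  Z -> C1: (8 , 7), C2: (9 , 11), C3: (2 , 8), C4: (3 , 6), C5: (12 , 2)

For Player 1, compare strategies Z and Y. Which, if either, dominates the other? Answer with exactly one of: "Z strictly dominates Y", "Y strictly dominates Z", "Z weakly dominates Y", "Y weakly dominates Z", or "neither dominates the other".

Compare Z to Y across each choice by Player 2: C1: 8<12, C2: 9>6, C3: 2>1, C4: 3>1, C5: 12>3.
Z does better at C2, C3, C4, C5 but worse at C1; neither strategy dominates the other.

neither dominates the other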